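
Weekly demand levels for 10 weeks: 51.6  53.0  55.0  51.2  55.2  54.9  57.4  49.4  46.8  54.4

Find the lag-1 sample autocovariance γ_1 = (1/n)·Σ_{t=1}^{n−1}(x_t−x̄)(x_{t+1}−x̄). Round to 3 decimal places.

Mean x̄ = (51.6 + 53.0 + 55.0 + 51.2 + 55.2 + 54.9 + 57.4 + 49.4 + 46.8 + 54.4)/10 = 52.8900
Σ_{t=1}^{9}(x_t−x̄)(x_{t+1}−x̄) = 2.6469
γ_1 = 2.6469 / 10 = 0.265

0.265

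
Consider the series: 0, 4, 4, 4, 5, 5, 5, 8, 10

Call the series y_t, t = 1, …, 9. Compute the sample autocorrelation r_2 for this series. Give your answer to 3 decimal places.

0.097

Mean ȳ = (0 + 4 + 4 + 4 + 5 + 5 + 5 + 8 + 10)/9 = 5.0000
Σ(y_t−ȳ)(y_{t+2}−ȳ) = (5.0000) + (1.0000) + (0.0000) + (0.0000) + (0.0000) + (0.0000) + (0.0000) = 6.0000
Denominator Σ(y_t−ȳ)² = 62.0000
r_2 = 6.0000 / 62.0000 = 0.097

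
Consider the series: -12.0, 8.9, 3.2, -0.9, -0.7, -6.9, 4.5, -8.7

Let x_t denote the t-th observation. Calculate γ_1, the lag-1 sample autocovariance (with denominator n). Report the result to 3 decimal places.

-16.958

Mean x̄ = (-12.0 + 8.9 + 3.2 − 0.9 − 0.7 − 6.9 + 4.5 − 8.7)/8 = -1.5750
Deviations: -10.4250, 10.4750, 4.7750, 0.6750, 0.8750, -5.3250, 6.0750, -7.1250
Σ_{t=1}^{7}(x_t−x̄)(x_{t+1}−x̄) = -135.6631
γ_1 = -135.6631 / 8 = -16.958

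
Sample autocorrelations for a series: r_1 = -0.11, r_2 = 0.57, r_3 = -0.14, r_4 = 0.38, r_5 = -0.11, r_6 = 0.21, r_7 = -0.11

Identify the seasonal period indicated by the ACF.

The largest autocorrelation is r_2 = 0.57, with weaker echoes at lags 4 (0.38) and 6 (0.21); the remaining lags stay at or below -0.11.
The dominant spike at lag 2 indicates a seasonal period of 2.

2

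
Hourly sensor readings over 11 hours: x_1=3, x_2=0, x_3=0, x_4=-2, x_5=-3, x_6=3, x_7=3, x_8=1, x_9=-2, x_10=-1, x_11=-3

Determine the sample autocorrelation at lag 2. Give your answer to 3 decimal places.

-0.237

Mean x̄ = (3 + 0 + 0 − 2 − 3 + 3 + 3 + 1 − 2 − 1 − 3)/11 = -0.0909
Numerator Σ_{t=1}^{9}(x_t−x̄)(x_{t+2}−x̄) = -13.0165
Denominator Σ(x_t−x̄)² = 54.9091
r_2 = -13.0165 / 54.9091 = -0.237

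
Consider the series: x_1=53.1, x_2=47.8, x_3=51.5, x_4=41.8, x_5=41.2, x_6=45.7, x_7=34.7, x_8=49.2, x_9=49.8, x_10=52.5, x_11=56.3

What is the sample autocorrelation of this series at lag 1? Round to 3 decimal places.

0.225

Mean x̄ = (53.1 + 47.8 + 51.5 + 41.8 + 41.2 + 45.7 + 34.7 + 49.2 + 49.8 + 52.5 + 56.3)/11 = 47.6000
Numerator Σ_{t=1}^{10}(x_t−x̄)(x_{t+1}−x̄) = 89.3400
Denominator Σ(x_t−x̄)² = 397.2200
r_1 = 89.3400 / 397.2200 = 0.225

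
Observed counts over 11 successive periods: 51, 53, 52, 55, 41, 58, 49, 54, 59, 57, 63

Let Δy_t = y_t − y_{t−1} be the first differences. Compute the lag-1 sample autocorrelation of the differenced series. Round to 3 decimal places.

First differences Δy: 2, -1, 3, -14, 17, -9, 5, 5, -2, 6
Mean of differences = 1.2000
Numerator Σ(Δy_t−Δȳ)(Δy_{t+1}−Δȳ) = -486.2400
Denominator Σ(Δy_t−Δȳ)² = 655.6000
r_1(Δy) = -486.2400 / 655.6000 = -0.742

-0.742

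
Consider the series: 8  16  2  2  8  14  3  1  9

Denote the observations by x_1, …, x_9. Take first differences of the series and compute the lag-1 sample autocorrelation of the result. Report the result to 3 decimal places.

-0.258

First differences Δx: 8, -14, 0, 6, 6, -11, -2, 8
Mean of differences = 0.1250
Numerator Σ(Δx_t−Δx̄)(Δx_{t+1}−Δx̄) = -134.1406
Denominator Σ(Δx_t−Δx̄)² = 520.8750
r_1(Δx) = -134.1406 / 520.8750 = -0.258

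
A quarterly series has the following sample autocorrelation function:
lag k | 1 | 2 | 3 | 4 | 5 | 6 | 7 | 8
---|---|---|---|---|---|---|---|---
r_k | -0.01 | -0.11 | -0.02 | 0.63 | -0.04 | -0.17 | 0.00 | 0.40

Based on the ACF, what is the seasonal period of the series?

4

The largest autocorrelation is r_4 = 0.63, with a weaker echo at lag 8 (0.40); the remaining lags stay at or below 0.00.
The dominant spike at lag 4 indicates a seasonal period of 4.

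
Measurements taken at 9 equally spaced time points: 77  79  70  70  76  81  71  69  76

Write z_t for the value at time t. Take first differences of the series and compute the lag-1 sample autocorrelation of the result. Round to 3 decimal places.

-0.111

First differences Δz: 2, -9, 0, 6, 5, -10, -2, 7
Mean of differences = -0.1250
Numerator Σ(Δz_t−Δz̄)(Δz_{t+1}−Δz̄) = -33.2656
Denominator Σ(Δz_t−Δz̄)² = 298.8750
r_1(Δz) = -33.2656 / 298.8750 = -0.111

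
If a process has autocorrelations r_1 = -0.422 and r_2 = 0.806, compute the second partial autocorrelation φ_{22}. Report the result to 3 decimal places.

φ_{22} = (r_2 − r_1²) / (1 − r_1²)
r_1² = (-0.422)² = 0.178084
Numerator = 0.806 − 0.1781 = 0.6279; denominator = 1 − 0.1781 = 0.8219
φ_{22} = 0.6279 / 0.8219 = 0.764

0.764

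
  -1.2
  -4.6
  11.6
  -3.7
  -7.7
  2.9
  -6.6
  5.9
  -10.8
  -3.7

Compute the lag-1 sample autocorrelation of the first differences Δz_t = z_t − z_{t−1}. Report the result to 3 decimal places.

-0.687

First differences Δz: -3.4, 16.2, -15.3, -4.0, 10.6, -9.5, 12.5, -16.7, 7.1
Mean of differences = -0.2778
Numerator Σ(Δz_t−Δz̄)(Δz_{t+1}−Δz̄) = -832.7094
Denominator Σ(Δz_t−Δz̄)² = 1211.5556
r_1(Δz) = -832.7094 / 1211.5556 = -0.687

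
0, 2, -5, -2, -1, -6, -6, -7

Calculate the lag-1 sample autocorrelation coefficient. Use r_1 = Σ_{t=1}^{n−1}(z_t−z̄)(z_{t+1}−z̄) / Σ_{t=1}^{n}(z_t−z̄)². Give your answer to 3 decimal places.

0.260

Mean z̄ = (0 + 2 − 5 − 2 − 1 − 6 − 6 − 7)/8 = -3.1250
Numerator Σ_{t=1}^{7}(z_t−z̄)(z_{t+1}−z̄) = 19.9844
Denominator Σ(z_t−z̄)² = 76.8750
r_1 = 19.9844 / 76.8750 = 0.260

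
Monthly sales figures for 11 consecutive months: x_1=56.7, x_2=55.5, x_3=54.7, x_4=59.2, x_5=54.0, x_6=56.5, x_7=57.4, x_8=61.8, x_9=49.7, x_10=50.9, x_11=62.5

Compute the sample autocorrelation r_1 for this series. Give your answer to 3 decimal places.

Mean x̄ = (56.7 + 55.5 + 54.7 + 59.2 + 54.0 + 56.5 + 57.4 + 61.8 + 49.7 + 50.9 + 62.5)/11 = 56.2636
Numerator Σ_{t=1}^{10}(x_t−x̄)(x_{t+1}−x̄) = -38.9359
Denominator Σ(x_t−x̄)² = 159.7055
r_1 = -38.9359 / 159.7055 = -0.244

-0.244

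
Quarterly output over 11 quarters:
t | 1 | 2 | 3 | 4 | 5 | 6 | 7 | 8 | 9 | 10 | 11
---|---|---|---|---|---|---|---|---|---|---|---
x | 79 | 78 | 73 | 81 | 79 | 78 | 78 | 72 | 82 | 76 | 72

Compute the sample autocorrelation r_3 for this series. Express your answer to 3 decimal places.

0.241

Mean x̄ = (79 + 78 + 73 + 81 + 79 + 78 + 78 + 72 + 82 + 76 + 72)/11 = 77.0909
Numerator Σ_{t=1}^{8}(x_t−x̄)(x_{t+3}−x̄) = 28.7025
Denominator Σ(x_t−x̄)² = 118.9091
r_3 = 28.7025 / 118.9091 = 0.241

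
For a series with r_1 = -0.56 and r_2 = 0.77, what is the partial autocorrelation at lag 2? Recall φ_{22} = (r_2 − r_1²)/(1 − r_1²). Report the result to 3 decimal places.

0.665

φ_{22} = (r_2 − r_1²) / (1 − r_1²)
r_1² = (-0.56)² = 0.3136
Numerator = 0.77 − 0.3136 = 0.4564; denominator = 1 − 0.3136 = 0.6864
φ_{22} = 0.4564 / 0.6864 = 0.665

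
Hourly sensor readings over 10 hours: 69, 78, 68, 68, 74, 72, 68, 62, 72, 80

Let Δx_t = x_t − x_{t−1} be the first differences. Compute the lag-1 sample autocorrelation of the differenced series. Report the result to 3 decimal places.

-0.104

First differences Δx: 9, -10, 0, 6, -2, -4, -6, 10, 8
Mean of differences = 1.2222
Numerator Σ(Δx_t−Δx̄)(Δx_{t+1}−Δx̄) = -44.1605
Denominator Σ(Δx_t−Δx̄)² = 423.5556
r_1(Δx) = -44.1605 / 423.5556 = -0.104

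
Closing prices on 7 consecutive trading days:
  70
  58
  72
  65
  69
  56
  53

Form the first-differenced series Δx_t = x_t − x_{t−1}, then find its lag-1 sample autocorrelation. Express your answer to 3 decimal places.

First differences Δx: -12, 14, -7, 4, -13, -3
Mean of differences = -2.8333
Numerator Σ(Δx_t−Δx̄)(Δx_{t+1}−Δx̄) = -320.6944
Denominator Σ(Δx_t−Δx̄)² = 534.8333
r_1(Δx) = -320.6944 / 534.8333 = -0.600

-0.600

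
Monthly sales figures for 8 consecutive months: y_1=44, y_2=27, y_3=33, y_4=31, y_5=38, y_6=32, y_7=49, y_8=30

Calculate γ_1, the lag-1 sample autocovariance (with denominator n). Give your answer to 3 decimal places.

Mean ȳ = (44 + 27 + 33 + 31 + 38 + 32 + 49 + 30)/8 = 35.5000
Σ_{t=1}^{7}(y_t−ȳ)(y_{t+1}−ȳ) = -181.2500
γ_1 = -181.2500 / 8 = -22.656

-22.656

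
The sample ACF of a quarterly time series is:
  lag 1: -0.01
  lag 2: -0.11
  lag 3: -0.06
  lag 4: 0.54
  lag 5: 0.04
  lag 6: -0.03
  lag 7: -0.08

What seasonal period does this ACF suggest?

4

The largest autocorrelation is r_4 = 0.54; the remaining lags stay at or below 0.04.
The dominant spike at lag 4 indicates a seasonal period of 4.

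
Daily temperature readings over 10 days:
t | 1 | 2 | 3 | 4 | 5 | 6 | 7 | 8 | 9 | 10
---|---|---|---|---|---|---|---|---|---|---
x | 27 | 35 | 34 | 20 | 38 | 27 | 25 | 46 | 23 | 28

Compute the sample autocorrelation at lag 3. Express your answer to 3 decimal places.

0.485

Mean x̄ = (27 + 35 + 34 + 20 + 38 + 27 + 25 + 46 + 23 + 28)/10 = 30.3000
Numerator Σ_{t=1}^{7}(x_t−x̄)(x_{t+3}−x̄) = 269.7300
Denominator Σ(x_t−x̄)² = 556.1000
r_3 = 269.7300 / 556.1000 = 0.485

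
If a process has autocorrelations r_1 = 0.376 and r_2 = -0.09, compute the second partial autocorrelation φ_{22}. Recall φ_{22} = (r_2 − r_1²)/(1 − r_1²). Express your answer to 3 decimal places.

φ_{22} = (r_2 − r_1²) / (1 − r_1²)
r_1² = (0.376)² = 0.141376
Numerator = -0.09 − 0.1414 = -0.2314; denominator = 1 − 0.1414 = 0.8586
φ_{22} = -0.2314 / 0.8586 = -0.269

-0.269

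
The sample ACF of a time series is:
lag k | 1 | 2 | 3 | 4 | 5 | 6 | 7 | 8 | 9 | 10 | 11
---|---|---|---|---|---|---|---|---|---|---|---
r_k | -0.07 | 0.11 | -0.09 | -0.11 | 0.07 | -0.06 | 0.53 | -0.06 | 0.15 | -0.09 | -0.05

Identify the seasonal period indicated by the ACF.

7

The largest autocorrelation is r_7 = 0.53; the remaining lags stay at or below 0.15.
The dominant spike at lag 7 indicates a seasonal period of 7.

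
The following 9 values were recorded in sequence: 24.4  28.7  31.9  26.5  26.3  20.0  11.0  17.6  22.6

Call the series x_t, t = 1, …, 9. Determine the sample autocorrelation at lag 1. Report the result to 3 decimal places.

Mean x̄ = (24.4 + 28.7 + 31.9 + 26.5 + 26.3 + 20.0 + 11.0 + 17.6 + 22.6)/9 = 23.2222
Numerator Σ_{t=1}^{8}(x_t−x̄)(x_{t+1}−x̄) = 194.1984
Denominator Σ(x_t−x̄)² = 318.6756
r_1 = 194.1984 / 318.6756 = 0.609

0.609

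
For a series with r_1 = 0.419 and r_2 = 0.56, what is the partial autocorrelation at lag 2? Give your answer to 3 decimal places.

φ_{22} = (r_2 − r_1²) / (1 − r_1²)
r_1² = (0.419)² = 0.175561
Numerator = 0.56 − 0.1756 = 0.3844; denominator = 1 − 0.1756 = 0.8244
φ_{22} = 0.3844 / 0.8244 = 0.466

0.466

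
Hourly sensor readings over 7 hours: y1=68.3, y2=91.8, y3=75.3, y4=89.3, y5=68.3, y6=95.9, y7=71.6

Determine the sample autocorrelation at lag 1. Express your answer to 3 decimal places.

Mean ȳ = (68.3 + 91.8 + 75.3 + 89.3 + 68.3 + 95.9 + 71.6)/7 = 80.0714
Deviations from mean: -11.7714, 11.7286, -4.7714, 9.2286, -11.7714, 15.8286, -8.4714
Σ(y_t−ȳ)(y_{t+1}−ȳ) = (-138.0620) + (-55.9620) + (-44.0335) + (-108.6335) + (-186.3249) + (-134.0906) = -667.1065
Denominator Σ(y_t−ȳ)² = 844.9343
r_1 = -667.1065 / 844.9343 = -0.790

-0.790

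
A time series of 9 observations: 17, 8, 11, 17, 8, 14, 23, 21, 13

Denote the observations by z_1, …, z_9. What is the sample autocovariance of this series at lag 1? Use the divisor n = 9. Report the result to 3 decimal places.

Mean z̄ = (17 + 8 + 11 + 17 + 8 + 14 + 23 + 21 + 13)/9 = 14.6667
Σ_{t=1}^{8}(z_t−z̄)(z_{t+1}−z̄) = 25.8889
γ_1 = 25.8889 / 9 = 2.877

2.877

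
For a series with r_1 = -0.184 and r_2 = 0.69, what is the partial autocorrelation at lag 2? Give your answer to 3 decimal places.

0.679

φ_{22} = (r_2 − r_1²) / (1 − r_1²)
r_1² = (-0.184)² = 0.033856
Numerator = 0.69 − 0.0339 = 0.6561; denominator = 1 − 0.0339 = 0.9661
φ_{22} = 0.6561 / 0.9661 = 0.679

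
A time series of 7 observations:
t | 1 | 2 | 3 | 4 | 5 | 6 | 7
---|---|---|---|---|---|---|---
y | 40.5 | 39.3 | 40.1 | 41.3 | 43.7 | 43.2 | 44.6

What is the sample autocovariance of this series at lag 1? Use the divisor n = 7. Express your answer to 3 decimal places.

2.000

Mean ȳ = (40.5 + 39.3 + 40.1 + 41.3 + 43.7 + 43.2 + 44.6)/7 = 41.8143
Deviations: -1.3143, -2.5143, -1.7143, -0.5143, 1.8857, 1.3857, 2.7857
Σ_{t=1}^{6}(y_t−ȳ)(y_{t+1}−ȳ) = 13.9998
γ_1 = 13.9998 / 7 = 2.000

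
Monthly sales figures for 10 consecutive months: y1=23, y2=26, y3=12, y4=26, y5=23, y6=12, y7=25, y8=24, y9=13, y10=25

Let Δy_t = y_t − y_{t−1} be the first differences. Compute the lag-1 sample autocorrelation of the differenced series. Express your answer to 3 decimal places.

-0.540

First differences Δy: 3, -14, 14, -3, -11, 13, -1, -11, 12
Mean of differences = 0.2222
Numerator Σ(Δy_t−Δȳ)(Δy_{t+1}−Δȳ) = -521.1605
Denominator Σ(Δy_t−Δȳ)² = 965.5556
r_1(Δy) = -521.1605 / 965.5556 = -0.540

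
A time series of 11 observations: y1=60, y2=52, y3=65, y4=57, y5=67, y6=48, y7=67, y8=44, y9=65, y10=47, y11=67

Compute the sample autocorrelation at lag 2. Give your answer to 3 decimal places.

Mean ȳ = (60 + 52 + 65 + 57 + 67 + 48 + 67 + 44 + 65 + 47 + 67)/11 = 58.0909
Numerator Σ_{t=1}^{9}(y_t−ȳ)(y_{t+2}−ȳ) = 593.3471
Denominator Σ(y_t−ȳ)² = 798.9091
r_2 = 593.3471 / 798.9091 = 0.743

0.743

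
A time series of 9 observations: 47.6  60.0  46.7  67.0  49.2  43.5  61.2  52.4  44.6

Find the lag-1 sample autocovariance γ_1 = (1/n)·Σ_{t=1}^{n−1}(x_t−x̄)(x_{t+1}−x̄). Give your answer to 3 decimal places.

Mean x̄ = (47.6 + 60.0 + 46.7 + 67.0 + 49.2 + 43.5 + 61.2 + 52.4 + 44.6)/9 = 52.4667
Σ_{t=1}^{8}(x_t−x̄)(x_{t+1}−x̄) = -260.4644
γ_1 = -260.4644 / 9 = -28.940

-28.940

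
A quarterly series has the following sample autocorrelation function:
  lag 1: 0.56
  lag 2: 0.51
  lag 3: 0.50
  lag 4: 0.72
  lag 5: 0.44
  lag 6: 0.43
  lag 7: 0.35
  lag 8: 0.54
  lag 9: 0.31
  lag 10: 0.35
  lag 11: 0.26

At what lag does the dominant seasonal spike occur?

The largest autocorrelation is r_4 = 0.72; the remaining lags stay at or below 0.56. The elevated value at lag 1 (0.56), dropping to 0.51 at lag 2, reflects decaying short-term dependence rather than seasonality.
The dominant spike at lag 4 indicates a seasonal period of 4.

4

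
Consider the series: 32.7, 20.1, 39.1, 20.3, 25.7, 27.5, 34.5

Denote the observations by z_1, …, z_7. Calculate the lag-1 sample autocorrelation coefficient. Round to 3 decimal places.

-0.611

Mean z̄ = (32.7 + 20.1 + 39.1 + 20.3 + 25.7 + 27.5 + 34.5)/7 = 28.5571
Σ(z_t−z̄)(z_{t+1}−z̄) = (-35.0367) + (-89.1624) + (-87.0539) + (23.5918) + (3.0204) + (-6.2824) = -190.9233
Denominator Σ(z_t−z̄)² = 312.6171
r_1 = -190.9233 / 312.6171 = -0.611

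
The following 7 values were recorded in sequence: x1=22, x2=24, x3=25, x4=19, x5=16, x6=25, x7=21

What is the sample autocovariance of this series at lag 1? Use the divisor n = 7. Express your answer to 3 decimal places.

-0.910

Mean x̄ = (22 + 24 + 25 + 19 + 16 + 25 + 21)/7 = 21.7143
Σ_{t=1}^{6}(x_t−x̄)(x_{t+1}−x̄) = -6.3673
γ_1 = -6.3673 / 7 = -0.910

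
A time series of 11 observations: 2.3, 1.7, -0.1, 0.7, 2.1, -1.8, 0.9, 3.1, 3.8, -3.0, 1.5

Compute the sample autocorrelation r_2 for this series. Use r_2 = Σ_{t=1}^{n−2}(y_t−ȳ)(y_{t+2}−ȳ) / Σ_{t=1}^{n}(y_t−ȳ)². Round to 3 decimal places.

Mean ȳ = (2.3 + 1.7 − 0.1 + 0.7 + 2.1 − 1.8 + 0.9 + 3.1 + 3.8 − 3.0 + 1.5)/11 = 1.0182
Numerator Σ_{t=1}^{9}(y_t−ȳ)(y_{t+2}−ȳ) = -15.3116
Denominator Σ(y_t−ȳ)² = 41.0364
r_2 = -15.3116 / 41.0364 = -0.373

-0.373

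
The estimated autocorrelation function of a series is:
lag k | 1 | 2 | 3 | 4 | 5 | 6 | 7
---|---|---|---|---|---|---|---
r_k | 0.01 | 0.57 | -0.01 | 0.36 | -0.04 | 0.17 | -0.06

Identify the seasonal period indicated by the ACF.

The largest autocorrelation is r_2 = 0.57, with weaker echoes at lags 4 (0.36) and 6 (0.17); the remaining lags stay at or below 0.01.
The dominant spike at lag 2 indicates a seasonal period of 2.

2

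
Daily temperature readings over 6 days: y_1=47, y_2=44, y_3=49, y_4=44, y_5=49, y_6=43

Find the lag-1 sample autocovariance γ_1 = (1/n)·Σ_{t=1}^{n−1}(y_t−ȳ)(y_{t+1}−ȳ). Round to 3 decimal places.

-4.833

Mean ȳ = (47 + 44 + 49 + 44 + 49 + 43)/6 = 46.0000
Deviations: 1.0000, -2.0000, 3.0000, -2.0000, 3.0000, -3.0000
Σ_{t=1}^{5}(y_t−ȳ)(y_{t+1}−ȳ) = -29.0000
γ_1 = -29.0000 / 6 = -4.833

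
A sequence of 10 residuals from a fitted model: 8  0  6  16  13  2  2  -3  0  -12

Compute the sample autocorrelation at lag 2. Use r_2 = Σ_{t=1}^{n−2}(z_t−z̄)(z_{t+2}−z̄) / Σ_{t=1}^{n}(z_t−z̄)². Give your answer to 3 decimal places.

Mean z̄ = (8 + 0 + 6 + 16 + 13 + 2 + 2 − 3 + 0 − 12)/10 = 3.2000
Numerator Σ_{t=1}^{8}(z_t−z̄)(z_{t+2}−z̄) = 78.3200
Denominator Σ(z_t−z̄)² = 583.6000
r_2 = 78.3200 / 583.6000 = 0.134

0.134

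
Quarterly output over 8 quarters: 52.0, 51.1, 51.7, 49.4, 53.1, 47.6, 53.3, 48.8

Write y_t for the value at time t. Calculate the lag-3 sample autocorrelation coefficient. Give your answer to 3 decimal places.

Mean ȳ = (52.0 + 51.1 + 51.7 + 49.4 + 53.1 + 47.6 + 53.3 + 48.8)/8 = 50.8750
Deviations from mean: 1.1250, 0.2250, 0.8250, -1.4750, 2.2250, -3.2750, 2.4250, -2.0750
Σ(y_t−ȳ)(y_{t+3}−ȳ) = (-1.6594) + (0.5006) + (-2.7019) + (-3.5769) + (-4.6169) = -12.0544
Denominator Σ(y_t−ȳ)² = 30.0350
r_3 = -12.0544 / 30.0350 = -0.401

-0.401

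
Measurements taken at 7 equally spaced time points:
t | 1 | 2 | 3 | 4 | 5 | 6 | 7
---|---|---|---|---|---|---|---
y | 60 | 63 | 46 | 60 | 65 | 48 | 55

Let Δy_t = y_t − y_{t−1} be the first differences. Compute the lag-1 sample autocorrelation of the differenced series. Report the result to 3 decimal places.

-0.511

First differences Δy: 3, -17, 14, 5, -17, 7
Mean of differences = -0.8333
Numerator Σ(Δy_t−Δȳ)(Δy_{t+1}−Δȳ) = -436.1944
Denominator Σ(Δy_t−Δȳ)² = 852.8333
r_1(Δy) = -436.1944 / 852.8333 = -0.511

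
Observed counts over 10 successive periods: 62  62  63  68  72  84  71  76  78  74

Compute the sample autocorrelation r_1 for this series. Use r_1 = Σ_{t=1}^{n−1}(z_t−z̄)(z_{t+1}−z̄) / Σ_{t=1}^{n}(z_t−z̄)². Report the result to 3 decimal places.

Mean z̄ = (62 + 62 + 63 + 68 + 72 + 84 + 71 + 76 + 78 + 74)/10 = 71.0000
Numerator Σ_{t=1}^{9}(z_t−z̄)(z_{t+1}−z̄) = 243.0000
Denominator Σ(z_t−z̄)² = 488.0000
r_1 = 243.0000 / 488.0000 = 0.498

0.498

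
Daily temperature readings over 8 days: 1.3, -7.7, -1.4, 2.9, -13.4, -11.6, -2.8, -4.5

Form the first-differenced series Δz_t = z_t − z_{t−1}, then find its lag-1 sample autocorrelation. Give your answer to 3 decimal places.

First differences Δz: -9.0, 6.3, 4.3, -16.3, 1.8, 8.8, -1.7
Mean of differences = -0.8286
Numerator Σ(Δz_t−Δz̄)(Δz_{t+1}−Δz̄) = -124.7865
Denominator Σ(Δz_t−Δz̄)² = 483.6343
r_1(Δz) = -124.7865 / 483.6343 = -0.258

-0.258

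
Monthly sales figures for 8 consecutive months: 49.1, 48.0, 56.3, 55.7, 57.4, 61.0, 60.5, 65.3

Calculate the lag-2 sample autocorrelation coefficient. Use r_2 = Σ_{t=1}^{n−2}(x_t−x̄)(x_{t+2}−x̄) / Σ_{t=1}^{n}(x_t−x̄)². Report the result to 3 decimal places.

0.194

Mean x̄ = (49.1 + 48.0 + 56.3 + 55.7 + 57.4 + 61.0 + 60.5 + 65.3)/8 = 56.6625
Deviations from mean: -7.5625, -8.6625, -0.3625, -0.9625, 0.7375, 4.3375, 3.8375, 8.6375
Σ(x_t−x̄)(x_{t+2}−x̄) = (2.7414) + (8.3377) + (-0.2673) + (-4.1748) + (2.8302) + (37.4652) = 46.9322
Denominator Σ(x_t−x̄)² = 241.9788
r_2 = 46.9322 / 241.9788 = 0.194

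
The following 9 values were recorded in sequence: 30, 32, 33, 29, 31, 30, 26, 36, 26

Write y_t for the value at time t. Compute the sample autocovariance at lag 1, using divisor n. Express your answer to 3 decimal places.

-5.383

Mean ȳ = (30 + 32 + 33 + 29 + 31 + 30 + 26 + 36 + 26)/9 = 30.3333
Σ_{t=1}^{8}(y_t−ȳ)(y_{t+1}−ȳ) = -48.4444
γ_1 = -48.4444 / 9 = -5.383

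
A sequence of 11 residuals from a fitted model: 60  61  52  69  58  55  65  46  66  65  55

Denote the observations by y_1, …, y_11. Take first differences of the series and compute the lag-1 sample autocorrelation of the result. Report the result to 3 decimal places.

-0.633

First differences Δy: 1, -9, 17, -11, -3, 10, -19, 20, -1, -10
Mean of differences = -0.5000
Numerator Σ(Δy_t−Δȳ)(Δy_{t+1}−Δȳ) = -924.2500
Denominator Σ(Δy_t−Δȳ)² = 1460.5000
r_1(Δy) = -924.2500 / 1460.5000 = -0.633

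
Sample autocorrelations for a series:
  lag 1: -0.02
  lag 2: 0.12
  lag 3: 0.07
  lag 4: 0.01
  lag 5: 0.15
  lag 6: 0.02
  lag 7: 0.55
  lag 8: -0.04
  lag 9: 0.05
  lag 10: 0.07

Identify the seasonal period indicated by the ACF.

7

The largest autocorrelation is r_7 = 0.55; the remaining lags stay at or below 0.15.
The dominant spike at lag 7 indicates a seasonal period of 7.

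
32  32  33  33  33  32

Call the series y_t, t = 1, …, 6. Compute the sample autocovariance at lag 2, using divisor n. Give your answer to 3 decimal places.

-0.083

Mean ȳ = (32 + 32 + 33 + 33 + 33 + 32)/6 = 32.5000
Deviations: -0.5000, -0.5000, 0.5000, 0.5000, 0.5000, -0.5000
Σ_{t=1}^{4}(y_t−ȳ)(y_{t+2}−ȳ) = -0.5000
γ_2 = -0.5000 / 6 = -0.083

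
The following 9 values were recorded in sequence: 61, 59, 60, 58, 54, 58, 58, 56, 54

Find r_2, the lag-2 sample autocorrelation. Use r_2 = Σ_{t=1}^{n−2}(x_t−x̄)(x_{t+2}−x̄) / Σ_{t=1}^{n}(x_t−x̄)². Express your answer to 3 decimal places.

Mean x̄ = (61 + 59 + 60 + 58 + 54 + 58 + 58 + 56 + 54)/9 = 57.5556
Σ(x_t−x̄)(x_{t+2}−x̄) = (8.4198) + (0.6420) + (-8.6914) + (0.1975) + (-1.5802) + (-0.6914) + (-1.5802) = -3.2840
Denominator Σ(x_t−x̄)² = 48.2222
r_2 = -3.2840 / 48.2222 = -0.068

-0.068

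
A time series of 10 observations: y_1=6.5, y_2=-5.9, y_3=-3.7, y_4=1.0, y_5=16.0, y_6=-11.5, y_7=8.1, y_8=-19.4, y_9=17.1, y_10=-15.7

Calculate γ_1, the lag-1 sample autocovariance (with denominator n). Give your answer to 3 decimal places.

Mean ȳ = (6.5 − 5.9 − 3.7 + 1.0 + 16.0 − 11.5 + 8.1 − 19.4 + 17.1 − 15.7)/10 = -0.7500
Σ_{t=1}^{9}(y_t−ȳ)(y_{t+1}−ȳ) = -1038.0075
γ_1 = -1038.0075 / 10 = -103.801

-103.801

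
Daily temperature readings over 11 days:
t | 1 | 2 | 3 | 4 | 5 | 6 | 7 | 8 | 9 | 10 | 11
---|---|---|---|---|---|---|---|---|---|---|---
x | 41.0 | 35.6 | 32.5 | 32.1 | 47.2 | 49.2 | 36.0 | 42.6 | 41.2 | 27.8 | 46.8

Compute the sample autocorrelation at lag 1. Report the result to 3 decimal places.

-0.116

Mean x̄ = (41.0 + 35.6 + 32.5 + 32.1 + 47.2 + 49.2 + 36.0 + 42.6 + 41.2 + 27.8 + 46.8)/11 = 39.2727
Numerator Σ_{t=1}^{10}(x_t−x̄)(x_{t+1}−x̄) = -56.4898
Denominator Σ(x_t−x̄)² = 488.9618
r_1 = -56.4898 / 488.9618 = -0.116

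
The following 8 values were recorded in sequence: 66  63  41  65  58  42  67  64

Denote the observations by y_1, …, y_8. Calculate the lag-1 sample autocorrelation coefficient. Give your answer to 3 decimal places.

-0.314

Mean ȳ = (66 + 63 + 41 + 65 + 58 + 42 + 67 + 64)/8 = 58.2500
Deviations from mean: 7.7500, 4.7500, -17.2500, 6.7500, -0.2500, -16.2500, 8.7500, 5.7500
Numerator Σ_{t=1}^{7}(y_t−ȳ)(y_{t+1}−ȳ) = -251.0625
Denominator Σ(y_t−ȳ)² = 799.5000
r_1 = -251.0625 / 799.5000 = -0.314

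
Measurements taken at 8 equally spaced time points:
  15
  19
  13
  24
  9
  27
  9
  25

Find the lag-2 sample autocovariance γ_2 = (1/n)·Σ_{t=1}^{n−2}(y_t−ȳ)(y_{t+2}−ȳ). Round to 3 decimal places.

Mean ȳ = (15 + 19 + 13 + 24 + 9 + 27 + 9 + 25)/8 = 17.6250
Σ_{t=1}^{6}(y_t−ȳ)(y_{t+2}−ȳ) = 264.0938
γ_2 = 264.0938 / 8 = 33.012

33.012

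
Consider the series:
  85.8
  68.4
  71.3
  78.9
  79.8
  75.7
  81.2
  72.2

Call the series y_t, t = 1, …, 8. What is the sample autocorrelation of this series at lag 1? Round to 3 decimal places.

Mean ȳ = (85.8 + 68.4 + 71.3 + 78.9 + 79.8 + 75.7 + 81.2 + 72.2)/8 = 76.6625
Deviations from mean: 9.1375, -8.2625, -5.3625, 2.2375, 3.1375, -0.9625, 4.5375, -4.4625
Numerator Σ_{t=1}^{7}(y_t−ȳ)(y_{t+1}−ȳ) = -63.8052
Denominator Σ(y_t−ȳ)² = 236.7988
r_1 = -63.8052 / 236.7988 = -0.269

-0.269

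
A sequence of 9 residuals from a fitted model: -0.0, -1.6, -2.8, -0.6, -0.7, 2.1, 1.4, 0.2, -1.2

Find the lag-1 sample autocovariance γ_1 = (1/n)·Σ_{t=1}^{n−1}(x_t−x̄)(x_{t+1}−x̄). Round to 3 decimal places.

Mean x̄ = (-0.0 − 1.6 − 2.8 − 0.6 − 0.7 + 2.1 + 1.4 + 0.2 − 1.2)/9 = -0.3556
Σ_{t=1}^{8}(x_t−x̄)(x_{t+1}−x̄) = 7.2525
γ_1 = 7.2525 / 9 = 0.806

0.806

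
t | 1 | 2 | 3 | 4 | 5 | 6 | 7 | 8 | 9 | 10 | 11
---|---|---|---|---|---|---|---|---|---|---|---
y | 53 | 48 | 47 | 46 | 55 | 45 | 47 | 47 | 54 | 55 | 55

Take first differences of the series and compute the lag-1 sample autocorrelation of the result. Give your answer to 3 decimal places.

-0.411

First differences Δy: -5, -1, -1, 9, -10, 2, 0, 7, 1, 0
Mean of differences = 0.2000
Numerator Σ(Δy_t−Δȳ)(Δy_{t+1}−Δȳ) = -107.4400
Denominator Σ(Δy_t−Δȳ)² = 261.6000
r_1(Δy) = -107.4400 / 261.6000 = -0.411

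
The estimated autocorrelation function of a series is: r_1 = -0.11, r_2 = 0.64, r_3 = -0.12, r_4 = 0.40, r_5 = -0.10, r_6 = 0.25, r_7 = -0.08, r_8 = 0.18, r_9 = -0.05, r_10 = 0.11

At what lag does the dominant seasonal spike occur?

2

The largest autocorrelation is r_2 = 0.64, with weaker echoes at lags 4 (0.40), 6 (0.25) and 8 (0.18); the remaining lags stay at or below 0.11.
The dominant spike at lag 2 indicates a seasonal period of 2.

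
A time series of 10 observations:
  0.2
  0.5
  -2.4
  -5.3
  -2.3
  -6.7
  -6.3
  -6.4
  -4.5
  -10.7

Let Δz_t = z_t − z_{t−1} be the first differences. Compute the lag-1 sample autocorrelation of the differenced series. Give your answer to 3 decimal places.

First differences Δz: 0.3, -2.9, -2.9, 3.0, -4.4, 0.4, -0.1, 1.9, -6.2
Mean of differences = -1.2111
Numerator Σ(Δz_t−Δz̄)(Δz_{t+1}−Δz̄) = -35.6523
Denominator Σ(Δz_t−Δz̄)² = 74.2889
r_1(Δz) = -35.6523 / 74.2889 = -0.480

-0.480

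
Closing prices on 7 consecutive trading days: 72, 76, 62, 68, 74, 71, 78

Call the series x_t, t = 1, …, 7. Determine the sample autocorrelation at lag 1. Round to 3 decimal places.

Mean x̄ = (72 + 76 + 62 + 68 + 74 + 71 + 78)/7 = 71.5714
Deviations from mean: 0.4286, 4.4286, -9.5714, -3.5714, 2.4286, -0.5714, 6.4286
Σ(x_t−x̄)(x_{t+1}−x̄) = (1.8980) + (-42.3878) + (34.1837) + (-8.6735) + (-1.3878) + (-3.6735) = -20.0408
Denominator Σ(x_t−x̄)² = 171.7143
r_1 = -20.0408 / 171.7143 = -0.117

-0.117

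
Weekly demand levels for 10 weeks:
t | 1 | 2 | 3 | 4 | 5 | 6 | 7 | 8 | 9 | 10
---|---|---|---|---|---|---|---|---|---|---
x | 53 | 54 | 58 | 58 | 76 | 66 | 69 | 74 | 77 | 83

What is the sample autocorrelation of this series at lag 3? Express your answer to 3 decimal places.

0.084

Mean x̄ = (53 + 54 + 58 + 58 + 76 + 66 + 69 + 74 + 77 + 83)/10 = 66.8000
Numerator Σ_{t=1}^{7}(x_t−x̄)(x_{t+3}−x̄) = 85.0800
Denominator Σ(x_t−x̄)² = 1017.6000
r_3 = 85.0800 / 1017.6000 = 0.084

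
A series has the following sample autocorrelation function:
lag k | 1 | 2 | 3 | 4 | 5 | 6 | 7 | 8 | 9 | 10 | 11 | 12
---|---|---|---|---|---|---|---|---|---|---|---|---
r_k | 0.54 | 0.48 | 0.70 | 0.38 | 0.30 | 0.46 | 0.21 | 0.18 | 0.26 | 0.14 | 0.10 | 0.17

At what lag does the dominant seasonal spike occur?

3

The largest autocorrelation is r_3 = 0.70; the remaining lags stay at or below 0.54. The elevated value at lag 1 (0.54), dropping to 0.48 at lag 2, reflects decaying short-term dependence rather than seasonality.
The dominant spike at lag 3 indicates a seasonal period of 3.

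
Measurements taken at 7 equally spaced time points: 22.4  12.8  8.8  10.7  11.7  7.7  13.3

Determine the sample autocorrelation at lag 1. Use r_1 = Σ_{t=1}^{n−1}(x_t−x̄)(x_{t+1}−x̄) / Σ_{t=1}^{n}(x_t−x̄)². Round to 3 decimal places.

Mean x̄ = (22.4 + 12.8 + 8.8 + 10.7 + 11.7 + 7.7 + 13.3)/7 = 12.4857
Deviations from mean: 9.9143, 0.3143, -3.6857, -1.7857, -0.7857, -4.7857, 0.8143
Numerator Σ_{t=1}^{6}(x_t−x̄)(x_{t+1}−x̄) = 9.8055
Denominator Σ(x_t−x̄)² = 139.3486
r_1 = 9.8055 / 139.3486 = 0.070

0.070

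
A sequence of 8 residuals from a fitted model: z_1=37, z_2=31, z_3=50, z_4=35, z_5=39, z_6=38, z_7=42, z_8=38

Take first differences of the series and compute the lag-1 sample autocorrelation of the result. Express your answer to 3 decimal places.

First differences Δz: -6, 19, -15, 4, -1, 4, -4
Mean of differences = 0.1429
Numerator Σ(Δz_t−Δz̄)(Δz_{t+1}−Δz̄) = -484.5918
Denominator Σ(Δz_t−Δz̄)² = 670.8571
r_1(Δz) = -484.5918 / 670.8571 = -0.722

-0.722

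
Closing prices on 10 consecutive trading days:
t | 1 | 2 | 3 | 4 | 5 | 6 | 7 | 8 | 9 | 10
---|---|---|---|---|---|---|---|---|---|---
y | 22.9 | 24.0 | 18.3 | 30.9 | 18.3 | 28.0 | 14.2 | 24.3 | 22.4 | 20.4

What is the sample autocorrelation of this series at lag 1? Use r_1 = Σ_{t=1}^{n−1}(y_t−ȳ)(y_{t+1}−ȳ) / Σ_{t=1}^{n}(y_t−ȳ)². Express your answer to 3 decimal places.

-0.744

Mean ȳ = (22.9 + 24.0 + 18.3 + 30.9 + 18.3 + 28.0 + 14.2 + 24.3 + 22.4 + 20.4)/10 = 22.3700
Numerator Σ_{t=1}^{9}(y_t−ȳ)(y_{t+1}−ȳ) = -159.8849
Denominator Σ(y_t−ȳ)² = 214.8810
r_1 = -159.8849 / 214.8810 = -0.744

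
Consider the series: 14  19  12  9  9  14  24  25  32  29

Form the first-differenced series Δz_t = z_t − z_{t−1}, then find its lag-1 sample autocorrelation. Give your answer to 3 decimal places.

0.031

First differences Δz: 5, -7, -3, 0, 5, 10, 1, 7, -3
Mean of differences = 1.6667
Numerator Σ(Δz_t−Δz̄)(Δz_{t+1}−Δz̄) = 7.5556
Denominator Σ(Δz_t−Δz̄)² = 242.0000
r_1(Δz) = 7.5556 / 242.0000 = 0.031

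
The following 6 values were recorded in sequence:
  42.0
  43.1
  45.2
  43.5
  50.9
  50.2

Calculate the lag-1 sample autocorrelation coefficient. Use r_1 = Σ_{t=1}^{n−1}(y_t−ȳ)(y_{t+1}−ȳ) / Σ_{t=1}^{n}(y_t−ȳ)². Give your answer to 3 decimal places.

Mean ȳ = (42.0 + 43.1 + 45.2 + 43.5 + 50.9 + 50.2)/6 = 45.8167
Numerator Σ_{t=1}^{5}(y_t−ȳ)(y_{t+1}−ȳ) = 23.9781
Denominator Σ(y_t−ȳ)² = 72.7483
r_1 = 23.9781 / 72.7483 = 0.330

0.330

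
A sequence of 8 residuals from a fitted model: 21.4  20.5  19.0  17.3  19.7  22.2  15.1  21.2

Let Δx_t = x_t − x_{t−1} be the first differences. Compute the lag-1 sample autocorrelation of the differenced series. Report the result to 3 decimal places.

-0.525

First differences Δx: -0.9, -1.5, -1.7, 2.4, 2.5, -7.1, 6.1
Mean of differences = -0.0286
Numerator Σ(Δx_t−Δx̄)(Δx_{t+1}−Δx̄) = -55.3951
Denominator Σ(Δx_t−Δx̄)² = 105.5743
r_1(Δx) = -55.3951 / 105.5743 = -0.525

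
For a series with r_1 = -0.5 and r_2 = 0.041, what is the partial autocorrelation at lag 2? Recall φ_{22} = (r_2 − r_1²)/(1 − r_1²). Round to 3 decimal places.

φ_{22} = (r_2 − r_1²) / (1 − r_1²)
r_1² = (-0.5)² = 0.25
Numerator = 0.041 − 0.2500 = -0.2090; denominator = 1 − 0.2500 = 0.7500
φ_{22} = -0.2090 / 0.7500 = -0.279

-0.279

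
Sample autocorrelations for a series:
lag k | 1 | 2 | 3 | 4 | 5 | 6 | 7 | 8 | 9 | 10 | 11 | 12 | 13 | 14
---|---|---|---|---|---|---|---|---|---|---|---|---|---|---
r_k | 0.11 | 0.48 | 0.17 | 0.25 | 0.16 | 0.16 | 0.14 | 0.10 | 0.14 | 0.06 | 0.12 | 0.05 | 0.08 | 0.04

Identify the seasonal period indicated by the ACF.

The largest autocorrelation is r_2 = 0.48, with a weaker echo at lag 4 (0.25); the remaining lags stay at or below 0.17.
The dominant spike at lag 2 indicates a seasonal period of 2.

2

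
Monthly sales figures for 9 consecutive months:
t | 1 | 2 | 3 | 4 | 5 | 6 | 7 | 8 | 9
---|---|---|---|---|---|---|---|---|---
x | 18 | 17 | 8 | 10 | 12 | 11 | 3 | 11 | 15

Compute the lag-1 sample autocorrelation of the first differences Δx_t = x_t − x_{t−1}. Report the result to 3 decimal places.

First differences Δx: -1, -9, 2, 2, -1, -8, 8, 4
Mean of differences = -0.3750
Numerator Σ(Δx_t−Δx̄)(Δx_{t+1}−Δx̄) = -33.3906
Denominator Σ(Δx_t−Δx̄)² = 233.8750
r_1(Δx) = -33.3906 / 233.8750 = -0.143

-0.143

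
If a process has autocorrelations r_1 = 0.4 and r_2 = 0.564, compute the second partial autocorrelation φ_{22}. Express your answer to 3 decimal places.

φ_{22} = (r_2 − r_1²) / (1 − r_1²)
r_1² = (0.4)² = 0.16
Numerator = 0.564 − 0.1600 = 0.4040; denominator = 1 − 0.1600 = 0.8400
φ_{22} = 0.4040 / 0.8400 = 0.481

0.481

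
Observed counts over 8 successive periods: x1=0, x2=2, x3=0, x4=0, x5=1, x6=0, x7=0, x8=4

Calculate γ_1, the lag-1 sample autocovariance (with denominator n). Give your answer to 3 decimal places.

-0.424

Mean x̄ = (0 + 2 + 0 + 0 + 1 + 0 + 0 + 4)/8 = 0.8750
Deviations: -0.8750, 1.1250, -0.8750, -0.8750, 0.1250, -0.8750, -0.8750, 3.1250
Σ_{t=1}^{7}(x_t−x̄)(x_{t+1}−x̄) = -3.3906
γ_1 = -3.3906 / 8 = -0.424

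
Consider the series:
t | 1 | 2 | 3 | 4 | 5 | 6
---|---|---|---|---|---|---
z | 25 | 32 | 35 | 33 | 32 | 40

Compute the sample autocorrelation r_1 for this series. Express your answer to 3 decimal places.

Mean z̄ = (25 + 32 + 35 + 33 + 32 + 40)/6 = 32.8333
Deviations from mean: -7.8333, -0.8333, 2.1667, 0.1667, -0.8333, 7.1667
Numerator Σ_{t=1}^{5}(z_t−z̄)(z_{t+1}−z̄) = -1.0278
Denominator Σ(z_t−z̄)² = 118.8333
r_1 = -1.0278 / 118.8333 = -0.009

-0.009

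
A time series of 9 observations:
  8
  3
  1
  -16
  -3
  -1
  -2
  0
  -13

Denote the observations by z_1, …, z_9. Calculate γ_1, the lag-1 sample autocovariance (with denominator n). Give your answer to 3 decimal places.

Mean z̄ = (8 + 3 + 1 − 16 − 3 − 1 − 2 + 0 − 13)/9 = -2.5556
Σ_{t=1}^{8}(z_t−z̄)(z_{t+1}−z̄) = 11.4691
γ_1 = 11.4691 / 9 = 1.274

1.274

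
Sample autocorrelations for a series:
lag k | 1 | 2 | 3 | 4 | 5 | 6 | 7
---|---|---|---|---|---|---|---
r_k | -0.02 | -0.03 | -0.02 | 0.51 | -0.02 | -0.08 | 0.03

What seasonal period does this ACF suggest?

The largest autocorrelation is r_4 = 0.51; the remaining lags stay at or below 0.03.
The dominant spike at lag 4 indicates a seasonal period of 4.

4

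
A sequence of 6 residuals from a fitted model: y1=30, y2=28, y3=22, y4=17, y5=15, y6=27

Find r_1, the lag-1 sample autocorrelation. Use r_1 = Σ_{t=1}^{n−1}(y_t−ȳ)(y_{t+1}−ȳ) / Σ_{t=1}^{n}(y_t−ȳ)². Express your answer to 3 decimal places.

0.281

Mean ȳ = (30 + 28 + 22 + 17 + 15 + 27)/6 = 23.1667
Deviations from mean: 6.8333, 4.8333, -1.1667, -6.1667, -8.1667, 3.8333
Σ(y_t−ȳ)(y_{t+1}−ȳ) = (33.0278) + (-5.6389) + (7.1944) + (50.3611) + (-31.3056) = 53.6389
Denominator Σ(y_t−ȳ)² = 190.8333
r_1 = 53.6389 / 190.8333 = 0.281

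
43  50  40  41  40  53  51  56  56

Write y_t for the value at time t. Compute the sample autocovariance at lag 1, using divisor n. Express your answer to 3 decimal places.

16.427

Mean ȳ = (43 + 50 + 40 + 41 + 40 + 53 + 51 + 56 + 56)/9 = 47.7778
Σ_{t=1}^{8}(y_t−ȳ)(y_{t+1}−ȳ) = 147.8395
γ_1 = 147.8395 / 9 = 16.427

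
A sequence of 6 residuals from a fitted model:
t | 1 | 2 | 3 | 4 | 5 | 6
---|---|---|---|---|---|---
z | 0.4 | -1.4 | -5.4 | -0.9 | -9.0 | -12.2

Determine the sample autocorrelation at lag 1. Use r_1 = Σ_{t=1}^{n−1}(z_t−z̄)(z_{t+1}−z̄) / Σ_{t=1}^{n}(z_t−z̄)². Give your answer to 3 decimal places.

Mean z̄ = (0.4 − 1.4 − 5.4 − 0.9 − 9.0 − 12.2)/6 = -4.7500
Deviations from mean: 5.1500, 3.3500, -0.6500, 3.8500, -4.2500, -7.4500
Numerator Σ_{t=1}^{5}(z_t−z̄)(z_{t+1}−z̄) = 27.8725
Denominator Σ(z_t−z̄)² = 126.5550
r_1 = 27.8725 / 126.5550 = 0.220

0.220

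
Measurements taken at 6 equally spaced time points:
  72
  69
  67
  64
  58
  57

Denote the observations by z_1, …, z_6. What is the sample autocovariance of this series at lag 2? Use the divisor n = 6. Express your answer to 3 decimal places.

Mean z̄ = (72 + 69 + 67 + 64 + 58 + 57)/6 = 64.5000
Deviations: 7.5000, 4.5000, 2.5000, -0.5000, -6.5000, -7.5000
Σ_{t=1}^{4}(z_t−z̄)(z_{t+2}−z̄) = 4.0000
γ_2 = 4.0000 / 6 = 0.667

0.667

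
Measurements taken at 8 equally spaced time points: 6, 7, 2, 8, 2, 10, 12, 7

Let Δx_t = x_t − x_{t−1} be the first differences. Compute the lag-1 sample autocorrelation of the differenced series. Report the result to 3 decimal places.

-0.596

First differences Δx: 1, -5, 6, -6, 8, 2, -5
Mean of differences = 0.1429
Numerator Σ(Δx_t−Δx̄)(Δx_{t+1}−Δx̄) = -113.7347
Denominator Σ(Δx_t−Δx̄)² = 190.8571
r_1(Δx) = -113.7347 / 190.8571 = -0.596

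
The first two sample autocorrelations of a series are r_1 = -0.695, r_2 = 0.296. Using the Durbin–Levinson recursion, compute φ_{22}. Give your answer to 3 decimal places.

φ_{22} = (r_2 − r_1²) / (1 − r_1²)
r_1² = (-0.695)² = 0.483025
Numerator = 0.296 − 0.4830 = -0.1870; denominator = 1 − 0.4830 = 0.5170
φ_{22} = -0.1870 / 0.5170 = -0.362

-0.362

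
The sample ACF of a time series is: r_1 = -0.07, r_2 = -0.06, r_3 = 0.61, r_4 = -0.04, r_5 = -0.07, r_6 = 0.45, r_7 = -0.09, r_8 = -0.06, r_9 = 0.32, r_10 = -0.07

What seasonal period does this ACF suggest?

The largest autocorrelation is r_3 = 0.61, with weaker echoes at lags 6 (0.45) and 9 (0.32); the remaining lags stay at or below -0.04.
The dominant spike at lag 3 indicates a seasonal period of 3.

3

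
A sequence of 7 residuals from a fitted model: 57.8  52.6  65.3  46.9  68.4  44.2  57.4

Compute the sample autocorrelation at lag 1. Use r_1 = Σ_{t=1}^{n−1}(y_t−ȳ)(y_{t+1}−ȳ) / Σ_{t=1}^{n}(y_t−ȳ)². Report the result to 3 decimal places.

-0.831

Mean ȳ = (57.8 + 52.6 + 65.3 + 46.9 + 68.4 + 44.2 + 57.4)/7 = 56.0857
Deviations from mean: 1.7143, -3.4857, 9.2143, -9.1857, 12.3143, -11.8857, 1.3143
Σ(y_t−ȳ)(y_{t+1}−ȳ) = (-5.9755) + (-32.1184) + (-84.6398) + (-113.1155) + (-146.3641) + (-15.6212) = -397.8345
Denominator Σ(y_t−ȳ)² = 479.0086
r_1 = -397.8345 / 479.0086 = -0.831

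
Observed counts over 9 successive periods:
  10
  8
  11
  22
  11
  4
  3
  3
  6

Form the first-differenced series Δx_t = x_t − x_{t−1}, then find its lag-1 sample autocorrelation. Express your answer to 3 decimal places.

-0.041

First differences Δx: -2, 3, 11, -11, -7, -1, 0, 3
Mean of differences = -0.5000
Numerator Σ(Δx_t−Δx̄)(Δx_{t+1}−Δx̄) = -12.7500
Denominator Σ(Δx_t−Δx̄)² = 312.0000
r_1(Δx) = -12.7500 / 312.0000 = -0.041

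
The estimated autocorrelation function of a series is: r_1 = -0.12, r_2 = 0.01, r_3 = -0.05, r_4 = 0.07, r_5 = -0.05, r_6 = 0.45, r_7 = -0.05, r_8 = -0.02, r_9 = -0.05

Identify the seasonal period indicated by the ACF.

The largest autocorrelation is r_6 = 0.45; the remaining lags stay at or below 0.07.
The dominant spike at lag 6 indicates a seasonal period of 6.

6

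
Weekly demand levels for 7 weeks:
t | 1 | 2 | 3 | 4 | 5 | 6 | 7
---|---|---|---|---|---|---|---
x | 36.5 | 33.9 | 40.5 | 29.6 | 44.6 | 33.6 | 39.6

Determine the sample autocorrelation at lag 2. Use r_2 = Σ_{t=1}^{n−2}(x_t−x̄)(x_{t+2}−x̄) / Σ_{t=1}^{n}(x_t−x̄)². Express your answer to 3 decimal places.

0.609

Mean x̄ = (36.5 + 33.9 + 40.5 + 29.6 + 44.6 + 33.6 + 39.6)/7 = 36.9000
Σ(x_t−x̄)(x_{t+2}−x̄) = (-1.4400) + (21.9000) + (27.7200) + (24.0900) + (20.7900) = 93.0600
Denominator Σ(x_t−x̄)² = 152.8800
r_2 = 93.0600 / 152.8800 = 0.609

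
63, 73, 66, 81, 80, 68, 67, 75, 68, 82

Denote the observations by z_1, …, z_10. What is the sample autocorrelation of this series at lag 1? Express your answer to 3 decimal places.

-0.179

Mean z̄ = (63 + 73 + 66 + 81 + 80 + 68 + 67 + 75 + 68 + 82)/10 = 72.3000
Numerator Σ_{t=1}^{9}(z_t−z̄)(z_{t+1}−z̄) = -76.6900
Denominator Σ(z_t−z̄)² = 428.1000
r_1 = -76.6900 / 428.1000 = -0.179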